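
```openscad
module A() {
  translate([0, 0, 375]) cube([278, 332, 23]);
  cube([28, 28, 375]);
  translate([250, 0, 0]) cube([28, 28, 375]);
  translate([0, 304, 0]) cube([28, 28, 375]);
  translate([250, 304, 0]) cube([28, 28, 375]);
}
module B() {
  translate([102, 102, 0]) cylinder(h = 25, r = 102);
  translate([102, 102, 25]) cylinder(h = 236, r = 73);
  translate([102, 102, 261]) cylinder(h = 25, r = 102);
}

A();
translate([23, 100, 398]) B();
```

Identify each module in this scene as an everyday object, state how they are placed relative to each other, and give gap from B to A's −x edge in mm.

A is a stool. B is a spool. The spool is on top of the stool. The gap from the spool to the stool's −x edge is 23 mm.

The spool's min-x is at 23; the stool's min-x is 0; gap = 23 mm.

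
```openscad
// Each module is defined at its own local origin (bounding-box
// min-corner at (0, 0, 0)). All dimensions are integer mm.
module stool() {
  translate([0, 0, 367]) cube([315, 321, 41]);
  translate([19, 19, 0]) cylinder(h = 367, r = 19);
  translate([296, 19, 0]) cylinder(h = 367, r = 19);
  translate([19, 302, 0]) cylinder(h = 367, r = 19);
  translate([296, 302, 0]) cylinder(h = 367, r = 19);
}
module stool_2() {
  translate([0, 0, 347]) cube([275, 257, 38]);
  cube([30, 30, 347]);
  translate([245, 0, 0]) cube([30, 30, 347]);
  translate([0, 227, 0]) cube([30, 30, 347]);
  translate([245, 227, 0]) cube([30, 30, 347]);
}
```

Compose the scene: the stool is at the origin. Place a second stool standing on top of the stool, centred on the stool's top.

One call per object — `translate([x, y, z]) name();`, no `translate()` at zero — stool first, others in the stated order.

stool();
translate([20, 32, 408]) stool_2();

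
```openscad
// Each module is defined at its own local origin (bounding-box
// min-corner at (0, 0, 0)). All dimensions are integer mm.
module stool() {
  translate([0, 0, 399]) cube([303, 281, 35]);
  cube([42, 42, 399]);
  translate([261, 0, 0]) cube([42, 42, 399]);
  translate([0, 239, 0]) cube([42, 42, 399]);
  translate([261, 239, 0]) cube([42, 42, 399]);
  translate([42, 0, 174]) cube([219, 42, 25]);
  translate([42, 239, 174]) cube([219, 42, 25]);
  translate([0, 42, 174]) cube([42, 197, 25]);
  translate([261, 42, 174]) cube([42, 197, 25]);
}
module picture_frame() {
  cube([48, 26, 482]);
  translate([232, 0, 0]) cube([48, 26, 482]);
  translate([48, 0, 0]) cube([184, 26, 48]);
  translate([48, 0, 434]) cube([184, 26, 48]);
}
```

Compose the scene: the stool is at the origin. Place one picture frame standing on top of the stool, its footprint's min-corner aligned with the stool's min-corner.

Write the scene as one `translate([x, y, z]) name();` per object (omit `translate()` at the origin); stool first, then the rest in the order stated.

stool();
translate([0, 0, 434]) picture_frame();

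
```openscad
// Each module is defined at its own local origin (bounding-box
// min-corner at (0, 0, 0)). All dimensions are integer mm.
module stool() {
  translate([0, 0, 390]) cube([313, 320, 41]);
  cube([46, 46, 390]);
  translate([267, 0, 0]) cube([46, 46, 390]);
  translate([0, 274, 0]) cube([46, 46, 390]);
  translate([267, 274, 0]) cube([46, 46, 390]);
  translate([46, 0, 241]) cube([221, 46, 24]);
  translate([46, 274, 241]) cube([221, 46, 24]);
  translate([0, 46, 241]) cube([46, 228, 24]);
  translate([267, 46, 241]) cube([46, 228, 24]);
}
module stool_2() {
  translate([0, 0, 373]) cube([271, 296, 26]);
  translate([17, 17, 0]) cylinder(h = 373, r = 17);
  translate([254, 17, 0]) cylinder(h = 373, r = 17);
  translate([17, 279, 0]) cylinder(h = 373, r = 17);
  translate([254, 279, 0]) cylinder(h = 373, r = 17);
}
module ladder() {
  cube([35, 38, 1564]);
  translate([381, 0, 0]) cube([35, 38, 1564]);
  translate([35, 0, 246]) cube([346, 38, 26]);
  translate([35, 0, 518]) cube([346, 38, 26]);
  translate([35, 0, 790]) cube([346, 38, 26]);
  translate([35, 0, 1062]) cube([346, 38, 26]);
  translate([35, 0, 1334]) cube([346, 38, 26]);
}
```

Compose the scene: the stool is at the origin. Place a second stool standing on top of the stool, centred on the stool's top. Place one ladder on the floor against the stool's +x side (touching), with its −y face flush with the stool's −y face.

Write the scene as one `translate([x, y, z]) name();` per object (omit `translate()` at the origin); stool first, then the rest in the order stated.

stool();
translate([21, 12, 431]) stool_2();
translate([313, 0, 0]) ladder();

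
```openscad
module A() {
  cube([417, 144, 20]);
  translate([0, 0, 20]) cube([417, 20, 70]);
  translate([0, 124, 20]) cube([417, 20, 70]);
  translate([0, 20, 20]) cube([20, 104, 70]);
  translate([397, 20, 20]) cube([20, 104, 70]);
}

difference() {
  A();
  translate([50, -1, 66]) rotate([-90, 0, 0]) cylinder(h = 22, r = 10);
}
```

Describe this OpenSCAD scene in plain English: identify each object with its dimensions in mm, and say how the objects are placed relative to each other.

A is an open-topped rectangular box: outside dimensions 417×144×90 mm, with a uniform wall and base thickness of 20 mm. The base is a full 417×144 slab on the floor; four walls sit on top of the base. The front and back walls (the −y and +y sides) span the full width; the two side walls fit between them.

The open box has a circular hole of radius 10 mm through its front wall, centred at (x = 50, z = 66).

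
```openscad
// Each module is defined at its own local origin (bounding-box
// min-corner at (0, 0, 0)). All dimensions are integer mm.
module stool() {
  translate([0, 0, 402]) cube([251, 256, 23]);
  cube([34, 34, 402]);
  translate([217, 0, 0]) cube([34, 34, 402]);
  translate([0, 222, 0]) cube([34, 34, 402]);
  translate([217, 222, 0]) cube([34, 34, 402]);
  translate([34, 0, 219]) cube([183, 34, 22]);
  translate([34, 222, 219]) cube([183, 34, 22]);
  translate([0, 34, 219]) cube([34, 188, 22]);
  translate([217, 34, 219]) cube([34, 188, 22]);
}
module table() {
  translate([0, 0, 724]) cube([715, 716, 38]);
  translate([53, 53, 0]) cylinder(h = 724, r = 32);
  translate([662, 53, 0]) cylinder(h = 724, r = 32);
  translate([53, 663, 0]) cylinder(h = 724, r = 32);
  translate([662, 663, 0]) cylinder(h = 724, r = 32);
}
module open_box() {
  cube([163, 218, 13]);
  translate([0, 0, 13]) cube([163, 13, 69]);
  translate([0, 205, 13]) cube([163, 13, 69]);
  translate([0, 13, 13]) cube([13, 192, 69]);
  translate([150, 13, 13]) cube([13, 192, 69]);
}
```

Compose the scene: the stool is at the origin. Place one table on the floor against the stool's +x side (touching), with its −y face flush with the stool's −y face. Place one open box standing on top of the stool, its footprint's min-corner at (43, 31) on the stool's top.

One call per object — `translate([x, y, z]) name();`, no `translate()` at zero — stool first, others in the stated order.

stool();
translate([251, 0, 0]) table();
translate([43, 31, 425]) open_box();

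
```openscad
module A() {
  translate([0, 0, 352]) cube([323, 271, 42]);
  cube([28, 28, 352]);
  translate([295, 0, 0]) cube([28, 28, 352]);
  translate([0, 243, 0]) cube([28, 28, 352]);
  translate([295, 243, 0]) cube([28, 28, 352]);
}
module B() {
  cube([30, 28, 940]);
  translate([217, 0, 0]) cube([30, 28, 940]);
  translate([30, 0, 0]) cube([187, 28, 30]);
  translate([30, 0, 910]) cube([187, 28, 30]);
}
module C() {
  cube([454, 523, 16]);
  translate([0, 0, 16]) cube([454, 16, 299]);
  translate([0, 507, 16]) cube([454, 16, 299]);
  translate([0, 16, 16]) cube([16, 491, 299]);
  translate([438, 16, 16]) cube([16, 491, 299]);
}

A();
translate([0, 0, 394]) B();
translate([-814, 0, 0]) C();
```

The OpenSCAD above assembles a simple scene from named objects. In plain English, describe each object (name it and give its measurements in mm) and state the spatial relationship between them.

A is a four-legged stool. The seat is a 323×271×42 mm slab whose top surface is at z = 394 mm; four square legs, each 28×28 mm in cross-section, run from the floor (z = 0) to the underside of the seat, each flush with a corner of the seat.

B is a rectangular picture frame lying in the x–z plane (depth along y). The opening is 187 mm wide (x) by 880 mm tall (z), surrounded by a border 30 mm wide on all four sides. The frame is 28 mm deep and is made of two full-height vertical stiles with two horizontal rails fitted between them.

C is an open-topped rectangular box: outside dimensions 454×523×315 mm, with a uniform wall and base thickness of 16 mm. The base is a full 454×523 slab on the floor; four walls sit on top of the base. The front and back walls (the −y and +y sides) span the full width; the two side walls fit between them.

The picture frame is on top of the stool. The open box is on the floor beside the stool on its −x side.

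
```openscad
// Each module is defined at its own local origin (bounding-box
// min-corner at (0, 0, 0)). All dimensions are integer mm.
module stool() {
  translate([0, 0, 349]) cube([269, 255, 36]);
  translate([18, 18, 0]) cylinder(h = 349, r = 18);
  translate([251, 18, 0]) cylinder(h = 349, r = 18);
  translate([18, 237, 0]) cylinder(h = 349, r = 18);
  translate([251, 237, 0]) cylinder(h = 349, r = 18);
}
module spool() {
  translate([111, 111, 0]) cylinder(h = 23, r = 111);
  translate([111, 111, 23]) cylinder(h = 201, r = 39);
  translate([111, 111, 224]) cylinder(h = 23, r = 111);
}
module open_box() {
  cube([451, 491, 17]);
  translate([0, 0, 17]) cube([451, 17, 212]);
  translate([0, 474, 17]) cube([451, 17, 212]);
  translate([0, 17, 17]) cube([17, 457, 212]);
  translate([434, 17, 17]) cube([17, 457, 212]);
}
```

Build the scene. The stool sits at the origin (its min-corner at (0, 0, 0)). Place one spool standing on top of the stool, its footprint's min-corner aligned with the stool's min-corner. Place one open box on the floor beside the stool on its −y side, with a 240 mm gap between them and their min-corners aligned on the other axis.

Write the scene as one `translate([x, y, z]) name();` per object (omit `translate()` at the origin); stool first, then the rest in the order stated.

stool();
translate([0, 0, 385]) spool();
translate([0, -731, 0]) open_box();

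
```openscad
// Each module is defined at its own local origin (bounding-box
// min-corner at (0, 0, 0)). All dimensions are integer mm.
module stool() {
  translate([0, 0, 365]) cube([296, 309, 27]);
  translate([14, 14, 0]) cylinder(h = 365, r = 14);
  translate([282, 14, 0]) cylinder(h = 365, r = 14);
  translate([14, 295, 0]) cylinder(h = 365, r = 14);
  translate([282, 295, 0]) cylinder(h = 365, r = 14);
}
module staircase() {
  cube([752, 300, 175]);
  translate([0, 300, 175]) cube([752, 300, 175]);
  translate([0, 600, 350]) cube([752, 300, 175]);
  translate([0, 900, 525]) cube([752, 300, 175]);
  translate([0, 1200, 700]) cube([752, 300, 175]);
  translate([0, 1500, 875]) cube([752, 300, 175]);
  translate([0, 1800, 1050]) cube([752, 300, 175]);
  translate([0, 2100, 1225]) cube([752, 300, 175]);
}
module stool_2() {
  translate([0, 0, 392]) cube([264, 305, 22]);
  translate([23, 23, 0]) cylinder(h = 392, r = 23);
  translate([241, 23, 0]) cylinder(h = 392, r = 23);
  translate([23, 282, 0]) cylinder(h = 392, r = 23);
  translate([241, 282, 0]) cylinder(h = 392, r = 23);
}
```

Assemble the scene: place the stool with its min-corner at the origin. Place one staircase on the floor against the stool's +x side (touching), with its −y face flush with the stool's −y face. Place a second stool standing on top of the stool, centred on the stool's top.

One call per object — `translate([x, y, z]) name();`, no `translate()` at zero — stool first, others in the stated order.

stool();
translate([296, 0, 0]) staircase();
translate([16, 2, 392]) stool_2();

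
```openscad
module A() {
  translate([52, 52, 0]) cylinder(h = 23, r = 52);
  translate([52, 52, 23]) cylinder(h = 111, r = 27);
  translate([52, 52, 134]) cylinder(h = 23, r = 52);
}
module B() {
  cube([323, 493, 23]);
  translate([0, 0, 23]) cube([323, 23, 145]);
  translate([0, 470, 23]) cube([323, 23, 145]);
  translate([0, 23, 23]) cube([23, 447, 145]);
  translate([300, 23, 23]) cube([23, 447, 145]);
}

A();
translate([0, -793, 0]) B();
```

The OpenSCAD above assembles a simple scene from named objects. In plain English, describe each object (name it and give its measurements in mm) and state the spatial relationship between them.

A is a spool: two coaxial disc flanges of radius 52 mm and thickness 23 mm, joined by a core cylinder of radius 27 mm and height 111 mm. The lower flange rests on z = 0 and the three cylinders share a vertical axis.

B is an open-topped rectangular box: outside dimensions 323×493×168 mm, with a uniform wall and base thickness of 23 mm. The base is a full 323×493 slab on the floor; four walls sit on top of the base. The front and back walls (the −y and +y sides) span the full width; the two side walls fit between them.

The open box is on the floor beside the spool on its −y side.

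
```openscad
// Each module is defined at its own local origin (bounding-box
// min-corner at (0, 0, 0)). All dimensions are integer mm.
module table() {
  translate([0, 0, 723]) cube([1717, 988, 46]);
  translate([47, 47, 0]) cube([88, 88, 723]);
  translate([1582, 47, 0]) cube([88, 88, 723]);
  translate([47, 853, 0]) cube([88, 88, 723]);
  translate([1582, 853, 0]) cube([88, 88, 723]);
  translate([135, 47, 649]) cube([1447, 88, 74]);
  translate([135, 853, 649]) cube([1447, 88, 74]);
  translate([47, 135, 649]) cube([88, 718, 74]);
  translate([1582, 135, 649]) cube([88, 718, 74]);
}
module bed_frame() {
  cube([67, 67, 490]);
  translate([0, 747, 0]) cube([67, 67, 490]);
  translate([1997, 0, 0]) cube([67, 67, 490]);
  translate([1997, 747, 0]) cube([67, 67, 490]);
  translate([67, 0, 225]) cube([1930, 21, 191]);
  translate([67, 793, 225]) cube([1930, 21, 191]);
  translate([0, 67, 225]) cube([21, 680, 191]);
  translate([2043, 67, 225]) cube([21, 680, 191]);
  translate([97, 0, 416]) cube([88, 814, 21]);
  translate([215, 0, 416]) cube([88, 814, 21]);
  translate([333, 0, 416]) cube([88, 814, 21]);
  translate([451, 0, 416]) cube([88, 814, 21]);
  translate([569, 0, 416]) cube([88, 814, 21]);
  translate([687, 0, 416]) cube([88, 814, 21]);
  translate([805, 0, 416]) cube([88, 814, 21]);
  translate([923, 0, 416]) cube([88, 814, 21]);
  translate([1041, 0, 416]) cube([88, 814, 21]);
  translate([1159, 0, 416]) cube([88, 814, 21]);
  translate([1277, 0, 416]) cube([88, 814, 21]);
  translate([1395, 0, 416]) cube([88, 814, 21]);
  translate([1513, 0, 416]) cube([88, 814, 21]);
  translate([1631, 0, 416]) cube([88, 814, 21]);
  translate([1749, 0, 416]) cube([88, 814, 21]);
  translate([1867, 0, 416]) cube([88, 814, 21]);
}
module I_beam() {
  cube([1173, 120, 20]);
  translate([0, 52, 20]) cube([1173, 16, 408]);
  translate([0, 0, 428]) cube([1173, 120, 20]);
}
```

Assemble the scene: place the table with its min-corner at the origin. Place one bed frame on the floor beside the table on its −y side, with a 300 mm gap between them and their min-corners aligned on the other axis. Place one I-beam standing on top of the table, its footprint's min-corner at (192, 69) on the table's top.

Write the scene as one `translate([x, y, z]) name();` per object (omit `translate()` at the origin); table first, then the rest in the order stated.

table();
translate([0, -1114, 0]) bed_frame();
translate([192, 69, 769]) I_beam();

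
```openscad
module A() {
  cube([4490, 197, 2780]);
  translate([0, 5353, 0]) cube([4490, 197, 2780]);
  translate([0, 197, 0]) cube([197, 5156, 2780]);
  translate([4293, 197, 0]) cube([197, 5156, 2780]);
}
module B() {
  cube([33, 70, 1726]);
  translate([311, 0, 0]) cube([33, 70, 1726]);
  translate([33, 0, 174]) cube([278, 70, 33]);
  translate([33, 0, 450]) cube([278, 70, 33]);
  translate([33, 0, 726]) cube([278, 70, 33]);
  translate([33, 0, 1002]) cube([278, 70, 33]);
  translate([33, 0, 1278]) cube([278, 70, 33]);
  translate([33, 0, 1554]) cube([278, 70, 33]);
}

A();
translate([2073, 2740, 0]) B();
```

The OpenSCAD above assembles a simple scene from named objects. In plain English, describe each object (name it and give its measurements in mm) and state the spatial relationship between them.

A is a box-shaped house frame (walls only): outside footprint 4490×5550 mm, wall height 2780 mm, wall thickness 197 mm. The two y-facing walls run the full x-width; the two x-facing walls fit between the inner faces of the y-facing walls.

B is a straight ladder. Two 33×70 mm vertical rails, 1726 mm tall, stand 344 mm apart (outside-to-outside) with their front faces coplanar on the −y side. 6 rungs, each 70 mm deep and 33 mm tall, span between the inner faces of the rails, front faces flush with the rails. The lowest rung's underside is at z = 174 mm and rungs are spaced 276 mm apart (underside to underside).

The ladder sits inside the house frame, centred.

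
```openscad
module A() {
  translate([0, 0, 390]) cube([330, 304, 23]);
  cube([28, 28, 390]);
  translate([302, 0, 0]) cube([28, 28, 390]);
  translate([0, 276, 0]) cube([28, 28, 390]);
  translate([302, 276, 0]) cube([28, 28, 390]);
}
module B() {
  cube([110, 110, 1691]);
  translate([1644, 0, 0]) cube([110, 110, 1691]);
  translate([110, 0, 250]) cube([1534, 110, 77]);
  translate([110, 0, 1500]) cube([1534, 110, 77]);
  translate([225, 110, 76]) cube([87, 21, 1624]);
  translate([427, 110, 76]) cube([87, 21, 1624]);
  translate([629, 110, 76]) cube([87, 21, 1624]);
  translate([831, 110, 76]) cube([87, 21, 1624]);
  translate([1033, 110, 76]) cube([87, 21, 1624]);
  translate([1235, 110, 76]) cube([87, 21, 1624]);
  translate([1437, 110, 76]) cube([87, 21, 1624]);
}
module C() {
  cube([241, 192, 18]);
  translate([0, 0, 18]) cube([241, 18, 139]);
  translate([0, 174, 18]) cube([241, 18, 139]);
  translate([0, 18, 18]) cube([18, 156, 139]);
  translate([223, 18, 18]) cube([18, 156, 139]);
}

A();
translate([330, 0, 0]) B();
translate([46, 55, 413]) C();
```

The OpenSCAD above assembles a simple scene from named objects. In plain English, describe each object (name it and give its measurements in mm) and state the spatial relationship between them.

A is a four-legged stool. The seat is 330×304 mm, 23 mm thick, top at z = 413 mm. It stands on four square legs, each 28×28 mm in cross-section, from z = 0 to the seat underside, each flush with a corner of the seat.

B is a fence section. Two 110×110 mm posts, 1691 mm tall, stand on the floor with a clear span of 1534 mm between their inner faces. Two horizontal rails of 110×77 mm section span the gap between the posts with their undersides at z = 250 mm and z = 1500 mm, flush with the posts' −y face. 7 pickets, each 87 mm wide, 21 mm thick and 1624 mm tall, are fixed to the +y face of the rails with their bottoms at z = 76 mm, evenly spaced across the span with equal gaps (rounded down to the nearest mm) at the −x end and between each pair — any rounding remainder accumulates at the +x end.

C is an open-topped rectangular box: outside dimensions 241×192×157 mm, with a uniform wall and base thickness of 18 mm. The base is a full 241×192 slab on the floor; four walls sit on top of the base. The front and back walls (the −y and +y sides) span the full width; the two side walls fit between them.

The fence section is against the stool's +x side, with their −y faces flush. The open box is on top of the stool.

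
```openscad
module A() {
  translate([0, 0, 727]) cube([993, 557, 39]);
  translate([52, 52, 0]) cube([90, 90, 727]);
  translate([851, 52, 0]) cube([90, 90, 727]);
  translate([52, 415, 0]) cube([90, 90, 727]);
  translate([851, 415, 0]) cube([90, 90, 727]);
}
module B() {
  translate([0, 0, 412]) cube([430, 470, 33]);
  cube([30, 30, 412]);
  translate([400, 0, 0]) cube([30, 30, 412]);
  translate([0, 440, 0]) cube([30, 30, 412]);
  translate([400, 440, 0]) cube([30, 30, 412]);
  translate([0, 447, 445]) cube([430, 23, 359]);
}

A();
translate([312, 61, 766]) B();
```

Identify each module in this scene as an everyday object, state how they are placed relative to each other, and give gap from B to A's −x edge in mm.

A is a table. B is a chair. The chair is on top of the table. The gap from the chair to the table's −x edge is 312 mm.

The chair's min-x is at 312; the table's min-x is 0; gap = 312 mm.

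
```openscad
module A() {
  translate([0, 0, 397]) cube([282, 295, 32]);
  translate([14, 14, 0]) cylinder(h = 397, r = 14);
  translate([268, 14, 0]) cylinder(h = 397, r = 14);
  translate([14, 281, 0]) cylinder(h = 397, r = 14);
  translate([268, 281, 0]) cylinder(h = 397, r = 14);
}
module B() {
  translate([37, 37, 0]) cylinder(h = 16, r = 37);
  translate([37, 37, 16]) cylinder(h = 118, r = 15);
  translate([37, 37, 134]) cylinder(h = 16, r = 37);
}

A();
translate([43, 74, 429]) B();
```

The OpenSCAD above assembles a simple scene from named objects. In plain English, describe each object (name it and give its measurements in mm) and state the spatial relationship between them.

A is a four-legged stool. The seat is 282×295 mm, 32 mm thick, top at z = 429 mm. It stands on four round legs, each 28 mm in diameter, from z = 0 to the seat underside, each leg's axis is inset half a diameter from the nearest pair of seat edges (so the leg's bounding box is flush with the corner).

B is a spool: two coaxial disc flanges of radius 37 mm and thickness 16 mm, joined by a core cylinder of radius 15 mm and height 118 mm. The lower flange rests on z = 0 and the three cylinders share a vertical axis.

The spool is on top of the stool.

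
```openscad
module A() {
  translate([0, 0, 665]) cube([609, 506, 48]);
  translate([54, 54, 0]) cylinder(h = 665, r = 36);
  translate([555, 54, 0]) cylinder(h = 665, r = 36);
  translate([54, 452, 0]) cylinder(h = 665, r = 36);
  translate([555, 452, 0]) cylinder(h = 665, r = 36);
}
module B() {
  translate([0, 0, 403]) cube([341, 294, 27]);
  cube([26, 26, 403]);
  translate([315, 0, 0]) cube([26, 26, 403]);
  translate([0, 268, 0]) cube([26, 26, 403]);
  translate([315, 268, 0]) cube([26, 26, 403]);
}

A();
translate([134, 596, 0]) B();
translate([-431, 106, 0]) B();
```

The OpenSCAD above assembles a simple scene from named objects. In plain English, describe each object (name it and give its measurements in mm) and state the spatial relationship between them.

A is a table with a 609×506 mm rectangular top, 48 mm thick, top surface at z = 713 mm, supported by four round legs of 72 mm diameter, each leg's bounding box inset 18 mm from the nearest pair of top edges, running from the floor.

B is a four-legged stool. The seat is 341×294 mm, 27 mm thick, top at z = 430 mm. It stands on four square legs, each 26×26 mm in cross-section, from z = 0 to the seat underside, each flush with a corner of the seat.

Two stools sit around the table at the +y, −x sides.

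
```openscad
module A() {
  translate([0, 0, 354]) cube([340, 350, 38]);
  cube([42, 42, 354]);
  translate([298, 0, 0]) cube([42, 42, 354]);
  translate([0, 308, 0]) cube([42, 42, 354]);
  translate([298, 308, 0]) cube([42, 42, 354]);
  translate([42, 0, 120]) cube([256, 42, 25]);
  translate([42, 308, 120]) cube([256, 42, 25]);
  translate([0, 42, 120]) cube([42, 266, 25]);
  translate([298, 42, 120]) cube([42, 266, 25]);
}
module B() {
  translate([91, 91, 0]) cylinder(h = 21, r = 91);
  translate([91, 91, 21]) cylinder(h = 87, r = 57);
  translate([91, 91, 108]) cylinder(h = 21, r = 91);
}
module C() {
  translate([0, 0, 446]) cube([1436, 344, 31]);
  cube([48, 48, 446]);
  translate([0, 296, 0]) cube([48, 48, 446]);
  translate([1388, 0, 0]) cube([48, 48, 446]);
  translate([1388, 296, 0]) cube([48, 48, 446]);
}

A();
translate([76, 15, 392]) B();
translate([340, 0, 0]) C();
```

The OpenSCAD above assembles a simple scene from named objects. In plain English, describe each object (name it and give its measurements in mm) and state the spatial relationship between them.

A is a four-legged stool. The seat is a 340×350×38 mm slab whose top surface is at z = 392 mm; four square legs, each 42×42 mm in cross-section, run from the floor (z = 0) to the underside of the seat, each flush with a corner of the seat. Four stretchers, 42 mm wide and 25 mm tall, connect adjacent legs with their undersides at z = 120 mm, each running between the inner faces of the legs it joins and aligned with the legs' outer faces on the other axis.

B is a spool: two coaxial disc flanges of radius 91 mm and thickness 21 mm, joined by a core cylinder of radius 57 mm and height 87 mm. The lower flange rests on z = 0 and the three cylinders share a vertical axis.

C is a long wooden bench with a 1436 mm (x) × 344 mm (y) seat, 31 mm thick, its top surface 477 mm above the floor. Four 48 mm square legs at the seat corners, flush with the edges, run from z = 0 to the seat underside.

The spool is on top of the stool. The bench is against the stool's +x side, with their −y faces flush.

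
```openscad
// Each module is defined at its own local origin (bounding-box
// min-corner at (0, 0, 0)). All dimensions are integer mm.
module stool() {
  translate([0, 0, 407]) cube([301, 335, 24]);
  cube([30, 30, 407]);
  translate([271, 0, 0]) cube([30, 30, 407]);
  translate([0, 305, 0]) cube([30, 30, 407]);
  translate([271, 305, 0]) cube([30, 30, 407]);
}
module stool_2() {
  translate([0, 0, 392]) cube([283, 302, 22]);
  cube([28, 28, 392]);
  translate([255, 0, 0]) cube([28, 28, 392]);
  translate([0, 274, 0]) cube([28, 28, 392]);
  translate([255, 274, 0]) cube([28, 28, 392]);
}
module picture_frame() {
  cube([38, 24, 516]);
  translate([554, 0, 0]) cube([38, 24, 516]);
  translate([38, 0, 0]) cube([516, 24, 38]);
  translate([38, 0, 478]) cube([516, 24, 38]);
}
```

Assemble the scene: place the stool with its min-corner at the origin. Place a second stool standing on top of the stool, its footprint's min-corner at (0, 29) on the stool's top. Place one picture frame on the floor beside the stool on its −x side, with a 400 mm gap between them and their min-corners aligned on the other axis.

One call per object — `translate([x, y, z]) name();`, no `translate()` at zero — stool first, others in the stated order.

stool();
translate([0, 29, 431]) stool_2();
translate([-992, 0, 0]) picture_frame();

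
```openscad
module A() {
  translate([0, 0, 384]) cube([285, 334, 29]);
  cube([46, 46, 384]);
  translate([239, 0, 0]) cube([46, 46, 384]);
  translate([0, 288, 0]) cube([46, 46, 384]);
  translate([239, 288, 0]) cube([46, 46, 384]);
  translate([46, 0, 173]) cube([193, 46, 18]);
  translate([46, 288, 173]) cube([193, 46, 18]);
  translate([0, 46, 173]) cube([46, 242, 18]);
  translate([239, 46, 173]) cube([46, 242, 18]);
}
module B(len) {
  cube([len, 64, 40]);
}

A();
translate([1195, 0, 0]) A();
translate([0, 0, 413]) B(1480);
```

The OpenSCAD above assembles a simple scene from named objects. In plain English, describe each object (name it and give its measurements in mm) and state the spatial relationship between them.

A is a four-legged stool. The seat is 285×334 mm, 29 mm thick, top at z = 413 mm. It stands on four square legs, each 46×46 mm in cross-section, from z = 0 to the seat underside, each flush with a corner of the seat. Four stretchers, 46 mm wide and 18 mm tall, connect adjacent legs with their undersides at z = 173 mm, each running between the inner faces of the legs it joins and aligned with the legs' outer faces on the other axis.

B is a rectangular beam 1480 mm long (x), 64 mm deep (y), 40 mm thick (z).

The beam spans the tops of two stools placed 910 mm apart, resting at z = 413 mm.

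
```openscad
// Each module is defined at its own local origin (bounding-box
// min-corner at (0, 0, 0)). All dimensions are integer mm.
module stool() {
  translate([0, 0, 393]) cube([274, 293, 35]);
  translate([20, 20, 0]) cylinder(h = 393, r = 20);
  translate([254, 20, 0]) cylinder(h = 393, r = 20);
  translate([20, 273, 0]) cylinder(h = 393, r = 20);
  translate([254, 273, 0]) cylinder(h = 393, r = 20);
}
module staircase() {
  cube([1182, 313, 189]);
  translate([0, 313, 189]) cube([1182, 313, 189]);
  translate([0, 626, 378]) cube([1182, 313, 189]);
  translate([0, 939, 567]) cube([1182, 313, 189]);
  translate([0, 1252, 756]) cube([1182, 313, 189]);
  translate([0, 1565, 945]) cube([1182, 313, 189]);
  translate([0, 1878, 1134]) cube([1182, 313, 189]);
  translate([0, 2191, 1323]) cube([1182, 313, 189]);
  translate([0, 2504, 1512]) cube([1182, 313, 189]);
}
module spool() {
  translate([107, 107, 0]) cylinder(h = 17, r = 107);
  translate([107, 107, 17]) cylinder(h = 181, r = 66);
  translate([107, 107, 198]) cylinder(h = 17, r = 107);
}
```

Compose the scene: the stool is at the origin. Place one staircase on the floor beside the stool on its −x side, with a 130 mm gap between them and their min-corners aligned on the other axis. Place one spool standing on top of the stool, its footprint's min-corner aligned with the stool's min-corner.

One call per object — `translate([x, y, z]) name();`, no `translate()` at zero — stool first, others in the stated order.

stool();
translate([-1312, 0, 0]) staircase();
translate([0, 0, 428]) spool();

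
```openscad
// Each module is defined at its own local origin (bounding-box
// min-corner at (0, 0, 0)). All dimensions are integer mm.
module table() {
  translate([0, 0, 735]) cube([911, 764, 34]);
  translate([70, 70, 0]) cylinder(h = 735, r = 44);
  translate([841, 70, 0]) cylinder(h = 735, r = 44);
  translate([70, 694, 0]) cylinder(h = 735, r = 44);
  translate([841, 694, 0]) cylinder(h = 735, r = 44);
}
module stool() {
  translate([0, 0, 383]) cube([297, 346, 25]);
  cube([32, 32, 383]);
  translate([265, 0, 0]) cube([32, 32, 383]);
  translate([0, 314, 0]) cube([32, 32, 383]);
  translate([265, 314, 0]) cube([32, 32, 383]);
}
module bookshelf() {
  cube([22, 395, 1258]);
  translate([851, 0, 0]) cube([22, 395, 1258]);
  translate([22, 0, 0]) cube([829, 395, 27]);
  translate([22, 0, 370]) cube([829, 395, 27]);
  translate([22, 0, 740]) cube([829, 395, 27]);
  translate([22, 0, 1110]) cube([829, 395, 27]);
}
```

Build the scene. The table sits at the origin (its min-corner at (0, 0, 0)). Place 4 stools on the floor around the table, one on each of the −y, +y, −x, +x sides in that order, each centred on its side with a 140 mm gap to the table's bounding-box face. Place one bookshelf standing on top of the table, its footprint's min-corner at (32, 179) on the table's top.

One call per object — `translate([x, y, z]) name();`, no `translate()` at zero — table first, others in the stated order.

table();
translate([307, -486, 0]) stool();
translate([307, 904, 0]) stool();
translate([-437, 209, 0]) stool();
translate([1051, 209, 0]) stool();
translate([32, 179, 769]) bookshelf();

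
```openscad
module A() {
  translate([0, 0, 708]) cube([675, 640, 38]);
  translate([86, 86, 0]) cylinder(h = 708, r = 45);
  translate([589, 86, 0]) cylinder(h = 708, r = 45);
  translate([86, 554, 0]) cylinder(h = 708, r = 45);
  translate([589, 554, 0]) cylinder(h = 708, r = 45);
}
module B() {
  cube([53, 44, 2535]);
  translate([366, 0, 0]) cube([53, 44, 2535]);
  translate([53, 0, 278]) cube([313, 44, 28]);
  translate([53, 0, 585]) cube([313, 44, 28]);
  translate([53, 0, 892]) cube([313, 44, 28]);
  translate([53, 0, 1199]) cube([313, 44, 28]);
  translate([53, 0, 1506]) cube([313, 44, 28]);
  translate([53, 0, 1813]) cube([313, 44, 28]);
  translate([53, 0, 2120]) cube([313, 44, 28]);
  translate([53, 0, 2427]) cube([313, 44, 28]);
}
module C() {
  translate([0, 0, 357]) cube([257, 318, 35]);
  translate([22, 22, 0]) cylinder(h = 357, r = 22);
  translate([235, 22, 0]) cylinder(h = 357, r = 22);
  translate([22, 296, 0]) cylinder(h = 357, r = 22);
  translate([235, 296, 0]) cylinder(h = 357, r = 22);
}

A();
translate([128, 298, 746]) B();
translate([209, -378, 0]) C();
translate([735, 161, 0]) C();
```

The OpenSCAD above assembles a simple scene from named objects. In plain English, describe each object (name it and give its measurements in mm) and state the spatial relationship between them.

A is a table: top 675 mm (x) × 640 mm (y), 38 mm thick, upper face at z = 746 mm, on four round legs of 90 mm diameter, each leg's bounding box inset 41 mm from the nearest pair of top edges, running from z = 0 to the bottom of the top.

B is a wooden ladder with two side rails of 53×44 mm section and 2535 mm height, set 419 mm apart overall. Between them run 8 rectangular rungs (44 mm deep, 28 mm thick), front faces flush with the rails' −y face. The bottom of the first rung is 278 mm above the floor and each subsequent rung is 307 mm higher than the one below.

C is a simple wooden stool: a rectangular seat 257 mm (x) by 318 mm (y), 35 mm thick, top face at z = 392 mm, on four round legs, each 44 mm in diameter. The legs rest on z = 0, each leg's axis is inset half a diameter from the nearest pair of seat edges (so the leg's bounding box is flush with the corner).

The ladder is on top of the table, centred. Two stools sit around the table at the −y, +x sides.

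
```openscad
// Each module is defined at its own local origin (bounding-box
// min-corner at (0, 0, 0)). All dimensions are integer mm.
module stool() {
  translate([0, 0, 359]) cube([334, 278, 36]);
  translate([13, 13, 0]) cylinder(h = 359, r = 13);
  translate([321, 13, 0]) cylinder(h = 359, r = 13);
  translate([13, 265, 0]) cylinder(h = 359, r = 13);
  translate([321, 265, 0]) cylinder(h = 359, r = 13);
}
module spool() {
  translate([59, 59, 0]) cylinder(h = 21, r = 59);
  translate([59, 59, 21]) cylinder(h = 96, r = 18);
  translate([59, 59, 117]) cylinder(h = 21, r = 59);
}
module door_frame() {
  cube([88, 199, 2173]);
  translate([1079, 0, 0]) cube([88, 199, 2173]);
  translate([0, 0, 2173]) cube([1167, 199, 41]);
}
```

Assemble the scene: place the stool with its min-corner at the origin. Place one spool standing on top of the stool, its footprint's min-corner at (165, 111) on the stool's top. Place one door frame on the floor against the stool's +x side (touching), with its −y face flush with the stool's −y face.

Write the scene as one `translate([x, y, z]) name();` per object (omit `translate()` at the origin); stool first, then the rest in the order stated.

stool();
translate([165, 111, 395]) spool();
translate([334, 0, 0]) door_frame();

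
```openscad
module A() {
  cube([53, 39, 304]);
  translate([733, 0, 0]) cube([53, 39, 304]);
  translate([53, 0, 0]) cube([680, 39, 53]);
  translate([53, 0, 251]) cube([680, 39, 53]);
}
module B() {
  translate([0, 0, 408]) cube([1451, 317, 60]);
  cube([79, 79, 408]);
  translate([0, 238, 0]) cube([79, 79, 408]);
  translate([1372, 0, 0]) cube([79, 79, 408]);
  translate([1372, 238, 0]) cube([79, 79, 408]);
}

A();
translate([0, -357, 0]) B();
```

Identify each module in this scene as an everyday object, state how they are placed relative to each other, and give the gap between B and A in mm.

A is a picture frame. B is a bench. The bench is on the floor beside the picture frame on its −y side. The gap between the bench and the picture frame is 40 mm.

The bench's nearest face is 40 mm from the picture frame's −y face.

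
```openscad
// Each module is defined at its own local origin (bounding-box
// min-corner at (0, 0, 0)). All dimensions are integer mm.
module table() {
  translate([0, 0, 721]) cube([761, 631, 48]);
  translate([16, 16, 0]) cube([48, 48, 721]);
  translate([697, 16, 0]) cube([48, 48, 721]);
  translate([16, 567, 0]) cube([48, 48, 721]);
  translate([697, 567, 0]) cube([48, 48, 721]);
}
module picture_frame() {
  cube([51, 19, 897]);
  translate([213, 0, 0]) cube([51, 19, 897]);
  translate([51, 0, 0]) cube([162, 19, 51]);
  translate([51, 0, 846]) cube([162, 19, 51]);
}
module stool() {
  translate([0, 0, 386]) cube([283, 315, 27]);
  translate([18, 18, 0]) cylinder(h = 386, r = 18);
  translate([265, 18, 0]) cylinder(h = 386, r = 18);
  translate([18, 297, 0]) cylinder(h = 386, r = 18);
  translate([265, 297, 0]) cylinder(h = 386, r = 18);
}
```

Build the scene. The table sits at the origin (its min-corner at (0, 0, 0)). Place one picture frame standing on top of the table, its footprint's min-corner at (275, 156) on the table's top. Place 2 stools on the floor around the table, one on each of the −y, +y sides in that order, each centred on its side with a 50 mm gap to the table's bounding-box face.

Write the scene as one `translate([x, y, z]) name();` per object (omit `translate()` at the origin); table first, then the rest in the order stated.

table();
translate([275, 156, 769]) picture_frame();
translate([239, -365, 0]) stool();
translate([239, 681, 0]) stool();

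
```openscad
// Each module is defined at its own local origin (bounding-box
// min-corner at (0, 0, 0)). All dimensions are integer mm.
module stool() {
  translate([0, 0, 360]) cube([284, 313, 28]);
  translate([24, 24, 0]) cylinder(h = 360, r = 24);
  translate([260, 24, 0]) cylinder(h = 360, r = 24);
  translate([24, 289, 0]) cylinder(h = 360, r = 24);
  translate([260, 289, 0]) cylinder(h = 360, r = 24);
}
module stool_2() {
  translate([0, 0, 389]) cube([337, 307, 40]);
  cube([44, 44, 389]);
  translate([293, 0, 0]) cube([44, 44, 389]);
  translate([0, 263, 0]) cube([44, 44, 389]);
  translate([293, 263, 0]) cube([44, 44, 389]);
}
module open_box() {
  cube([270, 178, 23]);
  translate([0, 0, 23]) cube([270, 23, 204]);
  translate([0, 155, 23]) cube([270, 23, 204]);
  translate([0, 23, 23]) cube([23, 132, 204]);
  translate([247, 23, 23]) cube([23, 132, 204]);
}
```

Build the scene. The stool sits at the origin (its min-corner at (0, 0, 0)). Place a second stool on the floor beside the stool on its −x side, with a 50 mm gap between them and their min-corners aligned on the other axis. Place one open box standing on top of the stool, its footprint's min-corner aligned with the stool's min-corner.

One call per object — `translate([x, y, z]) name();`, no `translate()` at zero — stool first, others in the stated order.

stool();
translate([-387, 0, 0]) stool_2();
translate([0, 0, 388]) open_box();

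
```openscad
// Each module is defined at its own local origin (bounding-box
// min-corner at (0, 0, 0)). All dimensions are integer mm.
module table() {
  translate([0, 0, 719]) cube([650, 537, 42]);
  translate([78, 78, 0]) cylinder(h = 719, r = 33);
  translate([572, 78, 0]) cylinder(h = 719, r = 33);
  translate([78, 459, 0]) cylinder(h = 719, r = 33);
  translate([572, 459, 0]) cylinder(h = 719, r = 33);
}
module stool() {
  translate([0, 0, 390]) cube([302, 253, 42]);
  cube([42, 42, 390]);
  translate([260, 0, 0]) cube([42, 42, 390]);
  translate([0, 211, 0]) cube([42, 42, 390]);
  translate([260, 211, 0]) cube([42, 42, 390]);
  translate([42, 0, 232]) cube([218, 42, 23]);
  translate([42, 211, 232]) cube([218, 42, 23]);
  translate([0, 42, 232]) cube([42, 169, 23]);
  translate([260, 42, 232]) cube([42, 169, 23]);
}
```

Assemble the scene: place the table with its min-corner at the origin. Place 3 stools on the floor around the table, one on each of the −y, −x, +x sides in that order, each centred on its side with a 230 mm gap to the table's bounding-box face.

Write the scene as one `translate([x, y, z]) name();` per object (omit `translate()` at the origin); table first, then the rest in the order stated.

table();
translate([174, -483, 0]) stool();
translate([-532, 142, 0]) stool();
translate([880, 142, 0]) stool();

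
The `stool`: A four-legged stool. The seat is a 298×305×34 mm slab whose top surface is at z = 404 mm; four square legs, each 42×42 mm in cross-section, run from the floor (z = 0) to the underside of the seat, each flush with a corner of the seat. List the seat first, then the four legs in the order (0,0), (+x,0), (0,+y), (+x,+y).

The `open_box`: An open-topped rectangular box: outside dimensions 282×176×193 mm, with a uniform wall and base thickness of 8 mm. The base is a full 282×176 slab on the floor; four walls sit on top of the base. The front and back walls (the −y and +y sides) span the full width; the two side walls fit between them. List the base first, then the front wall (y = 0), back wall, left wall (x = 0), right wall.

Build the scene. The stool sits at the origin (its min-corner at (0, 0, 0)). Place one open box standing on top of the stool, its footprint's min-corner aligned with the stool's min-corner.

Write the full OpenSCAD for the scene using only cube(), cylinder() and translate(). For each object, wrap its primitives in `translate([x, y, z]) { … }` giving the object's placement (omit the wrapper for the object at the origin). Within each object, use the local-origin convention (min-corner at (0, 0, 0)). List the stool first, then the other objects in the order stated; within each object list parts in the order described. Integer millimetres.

translate([0, 0, 370]) cube([298, 305, 34]);
cube([42, 42, 370]);
translate([256, 0, 0]) cube([42, 42, 370]);
translate([0, 263, 0]) cube([42, 42, 370]);
translate([256, 263, 0]) cube([42, 42, 370]);
translate([0, 0, 404]) {
  cube([282, 176, 8]);
  translate([0, 0, 8]) cube([282, 8, 185]);
  translate([0, 168, 8]) cube([282, 8, 185]);
  translate([0, 8, 8]) cube([8, 160, 185]);
  translate([274, 8, 8]) cube([8, 160, 185]);
}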